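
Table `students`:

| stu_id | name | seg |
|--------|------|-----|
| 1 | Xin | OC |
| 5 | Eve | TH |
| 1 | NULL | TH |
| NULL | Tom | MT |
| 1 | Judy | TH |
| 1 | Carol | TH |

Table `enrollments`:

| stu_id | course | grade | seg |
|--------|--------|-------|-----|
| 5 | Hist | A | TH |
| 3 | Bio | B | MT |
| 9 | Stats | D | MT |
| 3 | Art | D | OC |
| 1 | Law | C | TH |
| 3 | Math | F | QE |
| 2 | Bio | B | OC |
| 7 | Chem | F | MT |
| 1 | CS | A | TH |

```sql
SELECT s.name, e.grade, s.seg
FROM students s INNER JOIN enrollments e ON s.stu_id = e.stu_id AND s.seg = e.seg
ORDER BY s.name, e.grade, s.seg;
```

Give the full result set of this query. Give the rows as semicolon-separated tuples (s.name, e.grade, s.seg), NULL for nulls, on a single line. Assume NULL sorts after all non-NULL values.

(Carol, A, TH); (Carol, C, TH); (Eve, A, TH); (Judy, A, TH); (Judy, C, TH); (NULL, A, TH); (NULL, C, TH)

INNER JOIN keeps only pairs where the ON condition holds.
Matching on s.stu_id = e.stu_id AND s.seg = e.seg. A NULL in a compared column never satisfies the condition.
Matched pairs: 7.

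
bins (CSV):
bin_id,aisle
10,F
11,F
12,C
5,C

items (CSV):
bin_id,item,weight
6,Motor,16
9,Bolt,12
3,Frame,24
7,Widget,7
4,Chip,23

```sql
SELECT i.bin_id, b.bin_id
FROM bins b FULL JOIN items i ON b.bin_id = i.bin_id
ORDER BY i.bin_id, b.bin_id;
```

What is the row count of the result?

FULL OUTER JOIN keeps every row from both sides; unmatched rows get NULL for the other side's columns.
Matching on b.bin_id = i.bin_id.
- b row (bin_id=10): no match → kept, i columns NULL.
- b row (bin_id=11): no match → kept, i columns NULL.
- b row (bin_id=12): no match → kept, i columns NULL.
- b row (bin_id=5): no match → kept, i columns NULL.
- plus 5 unmatched i row(s), each kept with NULL b columns.
Total: 0 matched + 9 padded = 9 rows.

9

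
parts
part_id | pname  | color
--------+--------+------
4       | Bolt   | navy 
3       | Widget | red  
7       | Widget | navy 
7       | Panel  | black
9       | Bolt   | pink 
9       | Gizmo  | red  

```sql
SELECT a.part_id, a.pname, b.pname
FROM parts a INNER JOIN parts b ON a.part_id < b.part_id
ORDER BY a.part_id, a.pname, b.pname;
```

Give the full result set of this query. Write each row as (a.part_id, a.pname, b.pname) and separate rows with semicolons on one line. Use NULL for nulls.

(3, Widget, Bolt); (3, Widget, Bolt); (3, Widget, Gizmo); (3, Widget, Panel); (3, Widget, Widget); (4, Bolt, Bolt); (4, Bolt, Gizmo); (4, Bolt, Panel); (4, Bolt, Widget); (7, Panel, Bolt); (7, Panel, Gizmo); (7, Widget, Bolt); (7, Widget, Gizmo)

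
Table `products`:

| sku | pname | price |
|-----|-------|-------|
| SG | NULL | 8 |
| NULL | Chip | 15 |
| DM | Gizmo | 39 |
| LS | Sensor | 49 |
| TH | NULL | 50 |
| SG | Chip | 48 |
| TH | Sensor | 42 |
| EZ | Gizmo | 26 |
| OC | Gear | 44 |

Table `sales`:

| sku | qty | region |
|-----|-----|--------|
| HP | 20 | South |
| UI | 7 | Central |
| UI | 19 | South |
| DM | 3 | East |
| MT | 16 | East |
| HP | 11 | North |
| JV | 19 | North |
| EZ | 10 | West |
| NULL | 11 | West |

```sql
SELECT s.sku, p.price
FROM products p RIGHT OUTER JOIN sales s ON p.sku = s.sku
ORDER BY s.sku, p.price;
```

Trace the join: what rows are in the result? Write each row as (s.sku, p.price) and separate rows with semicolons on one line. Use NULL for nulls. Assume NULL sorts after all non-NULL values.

(DM, 39); (EZ, 26); (HP, NULL); (HP, NULL); (JV, NULL); (MT, NULL); (UI, NULL); (UI, NULL); (NULL, NULL)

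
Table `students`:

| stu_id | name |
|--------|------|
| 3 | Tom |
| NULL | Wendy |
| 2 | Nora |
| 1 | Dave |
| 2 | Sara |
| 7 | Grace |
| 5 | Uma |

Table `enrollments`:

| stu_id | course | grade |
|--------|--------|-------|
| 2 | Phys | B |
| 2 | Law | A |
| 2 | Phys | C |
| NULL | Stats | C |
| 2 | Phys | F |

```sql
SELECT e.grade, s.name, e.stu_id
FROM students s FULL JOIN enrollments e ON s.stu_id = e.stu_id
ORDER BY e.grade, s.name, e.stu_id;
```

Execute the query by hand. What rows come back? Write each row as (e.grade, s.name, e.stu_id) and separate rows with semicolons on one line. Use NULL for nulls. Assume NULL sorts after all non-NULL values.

(A, Nora, 2); (A, Sara, 2); (B, Nora, 2); (B, Sara, 2); (C, Nora, 2); (C, Sara, 2); (C, NULL, NULL); (F, Nora, 2); (F, Sara, 2); (NULL, Dave, NULL); (NULL, Grace, NULL); (NULL, Tom, NULL); (NULL, Uma, NULL); (NULL, Wendy, NULL)

FULL OUTER JOIN keeps every row from both sides; unmatched rows get NULL for the other side's columns.
Matching on s.stu_id = e.stu_id. A NULL in a compared column never satisfies the condition.
- s row (stu_id=3): no match → kept, e columns NULL.
- s row (stu_id=NULL): no match → kept, e columns NULL.
- s row (stu_id=2): matches 4 e row(s) → 4 output row(s).
- s row (stu_id=1): no match → kept, e columns NULL.
- s row (stu_id=2): matches 4 e row(s) → 4 output row(s).
- s row (stu_id=7): no match → kept, e columns NULL.
- s row (stu_id=5): no match → kept, e columns NULL.
- 1 row(s) from e found no s partner → padded with NULL.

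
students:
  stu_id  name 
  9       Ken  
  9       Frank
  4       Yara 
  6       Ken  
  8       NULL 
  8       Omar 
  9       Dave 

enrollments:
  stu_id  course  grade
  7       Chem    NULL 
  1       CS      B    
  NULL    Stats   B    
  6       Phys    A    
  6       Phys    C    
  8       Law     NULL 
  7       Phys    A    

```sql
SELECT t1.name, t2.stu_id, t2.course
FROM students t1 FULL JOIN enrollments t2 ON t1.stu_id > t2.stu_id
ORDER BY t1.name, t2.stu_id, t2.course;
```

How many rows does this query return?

31

FULL OUTER JOIN keeps every row from both sides; unmatched rows get NULL for the other side's columns.
Matching on t1.stu_id > t2.stu_id. A NULL in a compared column never satisfies the condition.
- stu_id=9: 6 matching t2 row(s), so 6 row(s) emitted.
- stu_id=9: 6 matching t2 row(s), so 6 row(s) emitted.
- stu_id=4: 1 matching t2 row(s), so 1 row(s) emitted.
- stu_id=6: 1 matching t2 row(s), so 1 row(s) emitted.
- stu_id=8: 5 matching t2 row(s), so 5 row(s) emitted.
- stu_id=8: 5 matching t2 row(s), so 5 row(s) emitted.
- stu_id=9: 6 matching t2 row(s), so 6 row(s) emitted.
- plus 1 unmatched t2 row(s), each kept with NULL t1 columns.
Total: 30 matched + 1 padded = 31 rows.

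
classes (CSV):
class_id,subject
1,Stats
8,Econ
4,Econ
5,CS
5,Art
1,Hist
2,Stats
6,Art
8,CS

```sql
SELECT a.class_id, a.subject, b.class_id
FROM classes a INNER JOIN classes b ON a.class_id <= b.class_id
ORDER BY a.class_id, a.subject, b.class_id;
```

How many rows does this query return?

INNER JOIN keeps only pairs where the ON condition holds.
Matching on a.class_id <= b.class_id.
- a (class_id=1) pairs with 9 row(s) of b.
- a (class_id=8) pairs with 2 row(s) of b.
- a (class_id=4) pairs with 6 row(s) of b.
- a (class_id=5) pairs with 5 row(s) of b.
- a (class_id=5) pairs with 5 row(s) of b.
- a (class_id=1) pairs with 9 row(s) of b.
- a (class_id=2) pairs with 7 row(s) of b.
- a (class_id=6) pairs with 3 row(s) of b.
- a (class_id=8) pairs with 2 row(s) of b.
Total: 48 rows.

48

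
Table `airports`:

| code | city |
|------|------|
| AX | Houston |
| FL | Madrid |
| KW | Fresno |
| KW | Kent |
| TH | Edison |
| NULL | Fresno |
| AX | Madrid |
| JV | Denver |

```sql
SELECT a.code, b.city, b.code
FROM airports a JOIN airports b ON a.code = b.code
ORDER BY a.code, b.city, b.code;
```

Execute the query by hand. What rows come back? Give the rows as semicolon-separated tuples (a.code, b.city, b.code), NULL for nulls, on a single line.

(AX, Houston, AX); (AX, Houston, AX); (AX, Madrid, AX); (AX, Madrid, AX); (FL, Madrid, FL); (JV, Denver, JV); (KW, Fresno, KW); (KW, Fresno, KW); (KW, Kent, KW); (KW, Kent, KW); (TH, Edison, TH)

INNER JOIN keeps only pairs where the ON condition holds.
Matching on a.code = b.code. A NULL in a compared column never satisfies the condition.
- a (code=AX) pairs with 2 row(s) of b.
- a (code=FL) pairs with 1 row(s) of b.
- a (code=KW) pairs with 2 row(s) of b.
- a (code=KW) pairs with 2 row(s) of b.
- a (code=TH) pairs with 1 row(s) of b.
- a (code=NULL) has no partner → excluded.
- a (code=AX) pairs with 2 row(s) of b.
- a (code=JV) pairs with 1 row(s) of b.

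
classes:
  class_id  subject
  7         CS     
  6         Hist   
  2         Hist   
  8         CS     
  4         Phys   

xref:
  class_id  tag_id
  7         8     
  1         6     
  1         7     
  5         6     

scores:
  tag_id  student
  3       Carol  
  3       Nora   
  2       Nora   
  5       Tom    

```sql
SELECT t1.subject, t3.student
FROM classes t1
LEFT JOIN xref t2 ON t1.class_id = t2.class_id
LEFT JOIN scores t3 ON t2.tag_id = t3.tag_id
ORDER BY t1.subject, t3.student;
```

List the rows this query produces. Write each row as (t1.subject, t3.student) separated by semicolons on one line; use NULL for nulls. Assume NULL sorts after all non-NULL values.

Step 1 — t1 LEFT JOIN t2 on class_id → 5 row(s).
Then LEFT JOIN `scores t3` on tag_id: each of those 5 rows is kept; rows whose t2.tag_id has no match in t3 get NULL for t3's columns.

(CS, NULL); (CS, NULL); (Hist, NULL); (Hist, NULL); (Phys, NULL)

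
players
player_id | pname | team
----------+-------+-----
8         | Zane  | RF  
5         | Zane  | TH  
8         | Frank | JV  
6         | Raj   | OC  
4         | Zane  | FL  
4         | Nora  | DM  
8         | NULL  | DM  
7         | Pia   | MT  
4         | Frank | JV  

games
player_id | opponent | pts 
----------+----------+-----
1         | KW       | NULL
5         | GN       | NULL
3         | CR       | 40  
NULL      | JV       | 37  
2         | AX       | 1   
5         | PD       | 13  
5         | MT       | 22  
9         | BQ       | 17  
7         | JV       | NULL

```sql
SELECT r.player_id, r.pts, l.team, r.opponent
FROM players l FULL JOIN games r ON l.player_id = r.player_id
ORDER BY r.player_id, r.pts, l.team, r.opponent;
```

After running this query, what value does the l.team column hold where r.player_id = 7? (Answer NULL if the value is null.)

MT

FULL OUTER JOIN keeps every row from both sides; unmatched rows get NULL for the other side's columns.
Matching on l.player_id = r.player_id. A NULL in a compared column never satisfies the condition.
- l (player_id=8) has no partner → padded with NULL.
- l (player_id=5) pairs with 3 row(s) of r.
- l (player_id=8) has no partner → padded with NULL.
- l (player_id=6) has no partner → padded with NULL.
- l (player_id=4) has no partner → padded with NULL.
- l (player_id=4) has no partner → padded with NULL.
- l (player_id=8) has no partner → padded with NULL.
- l (player_id=7) pairs with 1 row(s) of r.
- l (player_id=4) has no partner → padded with NULL.
- 5 r row(s) had no l match → kept, l columns NULL.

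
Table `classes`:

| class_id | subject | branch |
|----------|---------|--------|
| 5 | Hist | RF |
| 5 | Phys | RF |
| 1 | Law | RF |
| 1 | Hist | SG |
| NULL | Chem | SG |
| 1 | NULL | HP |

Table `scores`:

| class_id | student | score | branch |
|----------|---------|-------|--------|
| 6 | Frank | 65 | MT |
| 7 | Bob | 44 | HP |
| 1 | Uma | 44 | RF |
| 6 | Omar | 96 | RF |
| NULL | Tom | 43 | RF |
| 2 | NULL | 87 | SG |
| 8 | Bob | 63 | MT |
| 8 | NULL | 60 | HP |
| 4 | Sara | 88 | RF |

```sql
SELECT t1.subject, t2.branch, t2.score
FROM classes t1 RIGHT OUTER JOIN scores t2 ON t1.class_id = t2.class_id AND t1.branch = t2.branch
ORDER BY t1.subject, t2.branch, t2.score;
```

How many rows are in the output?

9

RIGHT JOIN keeps every row from `scores`; unmatched rows get NULL for `classes`'s columns.
Matching on t1.class_id = t2.class_id AND t1.branch = t2.branch. A NULL in a compared column never satisfies the condition.
- t1 (class_id=5, branch=RF) has no partner in t2.
- t1 (class_id=5, branch=RF) has no partner in t2.
- t1 (class_id=1, branch=RF) pairs with 1 row(s) of t2.
- t1 (class_id=1, branch=SG) has no partner in t2.
- t1 (class_id=NULL, branch=SG) has no partner in t2.
- t1 (class_id=1, branch=HP) has no partner in t2.
- plus 8 unmatched t2 row(s), each kept with NULL t1 columns.
Total: 1 matched + 8 padded = 9 rows.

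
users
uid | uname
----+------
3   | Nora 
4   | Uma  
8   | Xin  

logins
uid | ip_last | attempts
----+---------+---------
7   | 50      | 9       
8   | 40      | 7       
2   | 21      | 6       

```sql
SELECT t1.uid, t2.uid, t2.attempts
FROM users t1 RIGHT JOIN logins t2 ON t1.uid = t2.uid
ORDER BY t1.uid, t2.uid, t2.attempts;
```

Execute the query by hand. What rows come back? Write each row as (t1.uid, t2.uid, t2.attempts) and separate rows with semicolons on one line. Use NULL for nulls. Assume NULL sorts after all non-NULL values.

RIGHT JOIN keeps every row from `logins`; unmatched rows get NULL for `users`'s columns.
Matching on t1.uid = t2.uid.
- t1[0] uid=3 → no match.
- t1[1] uid=4 → no match.
- t1[2] uid=8 → 1 match(es) in t2 → 1 row(s).
- 2 row(s) from t2 found no t1 partner → padded with NULL.
After projecting and ordering:
t1.uid | t2.uid | t2.attempts
8 | 8 | 7
NULL | 2 | 6
NULL | 7 | 9

(8, 8, 7); (NULL, 2, 6); (NULL, 7, 9)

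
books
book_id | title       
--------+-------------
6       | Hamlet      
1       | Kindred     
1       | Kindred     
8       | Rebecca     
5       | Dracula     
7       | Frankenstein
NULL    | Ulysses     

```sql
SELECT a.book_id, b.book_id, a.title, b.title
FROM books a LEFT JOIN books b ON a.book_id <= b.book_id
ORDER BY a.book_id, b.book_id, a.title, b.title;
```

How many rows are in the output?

23

LEFT JOIN keeps every row from `books a`; unmatched rows get NULL for `books b`'s columns.
Matching on a.book_id <= b.book_id. A NULL in a compared column never satisfies the condition.
Matched pairs: 22; unmatched a rows kept: 1.
Total: 22 matched + 1 padded = 23 rows.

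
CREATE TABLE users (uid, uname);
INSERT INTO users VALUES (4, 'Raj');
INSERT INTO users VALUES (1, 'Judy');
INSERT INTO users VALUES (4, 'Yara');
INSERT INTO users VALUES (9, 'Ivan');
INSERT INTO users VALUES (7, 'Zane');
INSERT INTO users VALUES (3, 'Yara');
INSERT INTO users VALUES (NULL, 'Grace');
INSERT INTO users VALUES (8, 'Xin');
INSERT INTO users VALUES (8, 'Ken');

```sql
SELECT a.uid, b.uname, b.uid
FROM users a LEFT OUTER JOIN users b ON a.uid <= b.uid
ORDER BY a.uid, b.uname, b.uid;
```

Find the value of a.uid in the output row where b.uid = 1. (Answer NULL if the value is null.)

LEFT JOIN keeps every row from `users a`; unmatched rows get NULL for `users b`'s columns.
Matching on a.uid <= b.uid. A NULL in a compared column never satisfies the condition.
- a row (uid=4): matches 6 b row(s) → 6 output row(s).
- a row (uid=1): matches 8 b row(s) → 8 output row(s).
- a row (uid=4): matches 6 b row(s) → 6 output row(s).
- a row (uid=9): matches 1 b row(s) → 1 output row(s).
- a row (uid=7): matches 4 b row(s) → 4 output row(s).
- a row (uid=3): matches 7 b row(s) → 7 output row(s).
- a row (uid=NULL): no match → kept, b columns NULL.
- a row (uid=8): matches 3 b row(s) → 3 output row(s).
- a row (uid=8): matches 3 b row(s) → 3 output row(s).

1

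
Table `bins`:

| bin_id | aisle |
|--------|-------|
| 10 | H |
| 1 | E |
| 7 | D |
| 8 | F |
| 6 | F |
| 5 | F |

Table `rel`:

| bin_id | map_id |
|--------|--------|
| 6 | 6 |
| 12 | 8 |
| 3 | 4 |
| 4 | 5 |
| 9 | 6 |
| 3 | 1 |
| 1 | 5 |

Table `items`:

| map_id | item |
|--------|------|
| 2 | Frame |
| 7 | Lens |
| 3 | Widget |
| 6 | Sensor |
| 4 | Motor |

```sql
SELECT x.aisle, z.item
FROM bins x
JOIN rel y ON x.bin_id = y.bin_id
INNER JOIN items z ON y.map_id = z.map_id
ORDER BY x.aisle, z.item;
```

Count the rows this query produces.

Evaluate left to right. First `bins x INNER JOIN rel y` on bin_id: 2 row(s).
Then INNER JOIN `items z` on map_id: keep only rows whose y.map_id appears in z.
Result: 1 row(s).

1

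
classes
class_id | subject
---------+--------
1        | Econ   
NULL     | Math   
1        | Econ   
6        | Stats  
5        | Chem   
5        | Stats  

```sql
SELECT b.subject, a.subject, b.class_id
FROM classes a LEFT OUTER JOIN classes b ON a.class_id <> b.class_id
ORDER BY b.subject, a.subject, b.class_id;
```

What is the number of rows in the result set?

LEFT JOIN keeps every row from `classes a`; unmatched rows get NULL for `classes b`'s columns.
Matching on a.class_id <> b.class_id. A NULL in a compared column never satisfies the condition.
Matched pairs: 16; unmatched a rows kept: 1.
Total: 16 matched + 1 padded = 17 rows.

17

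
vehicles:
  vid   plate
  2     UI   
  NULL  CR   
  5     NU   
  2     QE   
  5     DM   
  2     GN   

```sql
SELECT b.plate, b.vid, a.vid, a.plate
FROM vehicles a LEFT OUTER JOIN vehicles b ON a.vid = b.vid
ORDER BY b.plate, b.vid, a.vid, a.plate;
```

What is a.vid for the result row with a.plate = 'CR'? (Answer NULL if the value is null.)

LEFT JOIN keeps every row from `vehicles a`; unmatched rows get NULL for `vehicles b`'s columns.
Matching on a.vid = b.vid. A NULL in a compared column never satisfies the condition.
- vid=2: 3 matching b row(s), so 3 row(s) emitted.
- vid=NULL: no b row matches, row kept with b columns NULL.
- vid=5: 2 matching b row(s), so 2 row(s) emitted.
- vid=2: 3 matching b row(s), so 3 row(s) emitted.
- vid=5: 2 matching b row(s), so 2 row(s) emitted.
- vid=2: 3 matching b row(s), so 3 row(s) emitted.

NULL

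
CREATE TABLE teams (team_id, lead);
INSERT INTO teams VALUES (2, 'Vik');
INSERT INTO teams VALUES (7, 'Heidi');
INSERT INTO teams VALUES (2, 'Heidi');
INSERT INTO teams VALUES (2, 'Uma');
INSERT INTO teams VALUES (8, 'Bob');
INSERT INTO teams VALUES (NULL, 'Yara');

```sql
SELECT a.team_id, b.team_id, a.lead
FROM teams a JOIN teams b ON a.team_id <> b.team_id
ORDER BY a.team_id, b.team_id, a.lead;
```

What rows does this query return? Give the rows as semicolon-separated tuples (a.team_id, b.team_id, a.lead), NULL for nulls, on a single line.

(2, 7, Heidi); (2, 7, Uma); (2, 7, Vik); (2, 8, Heidi); (2, 8, Uma); (2, 8, Vik); (7, 2, Heidi); (7, 2, Heidi); (7, 2, Heidi); (7, 8, Heidi); (8, 2, Bob); (8, 2, Bob); (8, 2, Bob); (8, 7, Bob)

INNER JOIN keeps only pairs where the ON condition holds.
Matching on a.team_id <> b.team_id. A NULL in a compared column never satisfies the condition.
Matched pairs: 14.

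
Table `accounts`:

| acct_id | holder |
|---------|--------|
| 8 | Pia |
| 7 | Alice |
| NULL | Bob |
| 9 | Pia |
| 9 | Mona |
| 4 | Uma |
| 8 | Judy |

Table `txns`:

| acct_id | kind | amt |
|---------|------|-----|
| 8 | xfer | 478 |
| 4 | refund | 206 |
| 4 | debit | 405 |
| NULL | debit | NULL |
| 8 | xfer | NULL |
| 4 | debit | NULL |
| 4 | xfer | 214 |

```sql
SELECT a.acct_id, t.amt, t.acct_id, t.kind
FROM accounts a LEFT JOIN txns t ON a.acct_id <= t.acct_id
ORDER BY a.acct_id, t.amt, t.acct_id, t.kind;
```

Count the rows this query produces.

LEFT JOIN keeps every row from `accounts`; unmatched rows get NULL for `txns`'s columns.
Matching on a.acct_id <= t.acct_id. A NULL in a compared column never satisfies the condition.
- a[0] acct_id=8 → 2 match(es) in t → 2 row(s).
- a[1] acct_id=7 → 2 match(es) in t → 2 row(s).
- a[2] acct_id=NULL → no match; kept with NULLs on the t side.
- a[3] acct_id=9 → no match; kept with NULLs on the t side.
- a[4] acct_id=9 → no match; kept with NULLs on the t side.
- a[5] acct_id=4 → 6 match(es) in t → 6 row(s).
- a[6] acct_id=8 → 2 match(es) in t → 2 row(s).
Total: 12 matched + 3 padded = 15 rows.

15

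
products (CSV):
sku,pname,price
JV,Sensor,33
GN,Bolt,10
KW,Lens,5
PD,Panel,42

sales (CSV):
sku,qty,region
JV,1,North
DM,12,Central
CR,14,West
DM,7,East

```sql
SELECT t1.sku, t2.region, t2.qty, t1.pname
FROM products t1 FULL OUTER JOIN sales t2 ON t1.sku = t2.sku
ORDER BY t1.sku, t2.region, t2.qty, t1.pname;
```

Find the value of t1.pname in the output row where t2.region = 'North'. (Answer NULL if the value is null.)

FULL OUTER JOIN keeps every row from both sides; unmatched rows get NULL for the other side's columns.
Matching on t1.sku = t2.sku.
- t1 (sku=JV) pairs with 1 row(s) of t2.
- t1 (sku=GN) has no partner → padded with NULL.
- t1 (sku=KW) has no partner → padded with NULL.
- t1 (sku=PD) has no partner → padded with NULL.
- 3 row(s) from t2 found no t1 partner → padded with NULL.

Sensor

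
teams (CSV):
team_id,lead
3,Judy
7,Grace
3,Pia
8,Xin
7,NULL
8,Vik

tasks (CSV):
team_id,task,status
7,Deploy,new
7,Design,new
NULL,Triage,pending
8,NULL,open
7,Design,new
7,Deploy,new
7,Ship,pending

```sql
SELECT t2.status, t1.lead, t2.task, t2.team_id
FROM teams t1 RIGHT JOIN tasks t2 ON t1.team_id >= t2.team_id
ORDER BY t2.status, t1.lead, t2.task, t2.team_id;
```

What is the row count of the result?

RIGHT JOIN keeps every row from `tasks`; unmatched rows get NULL for `teams`'s columns.
Matching on t1.team_id >= t2.team_id. A NULL in a compared column never satisfies the condition.
- t1 (team_id=3) has no partner in t2.
- t1 (team_id=7) pairs with 5 row(s) of t2.
- t1 (team_id=3) has no partner in t2.
- t1 (team_id=8) pairs with 6 row(s) of t2.
- t1 (team_id=7) pairs with 5 row(s) of t2.
- t1 (team_id=8) pairs with 6 row(s) of t2.
- 1 row(s) from t2 found no t1 partner → padded with NULL.
Total: 22 matched + 1 padded = 23 rows.

23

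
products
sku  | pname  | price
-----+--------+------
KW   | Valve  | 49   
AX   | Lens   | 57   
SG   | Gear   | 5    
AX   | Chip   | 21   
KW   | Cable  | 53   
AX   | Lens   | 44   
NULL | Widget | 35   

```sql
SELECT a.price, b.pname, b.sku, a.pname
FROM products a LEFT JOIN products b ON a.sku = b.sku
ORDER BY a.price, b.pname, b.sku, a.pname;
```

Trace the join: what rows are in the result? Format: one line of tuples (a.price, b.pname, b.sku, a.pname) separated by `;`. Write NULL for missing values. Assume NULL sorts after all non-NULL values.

(5, Gear, SG, Gear); (21, Chip, AX, Chip); (21, Lens, AX, Chip); (21, Lens, AX, Chip); (35, NULL, NULL, Widget); (44, Chip, AX, Lens); (44, Lens, AX, Lens); (44, Lens, AX, Lens); (49, Cable, KW, Valve); (49, Valve, KW, Valve); (53, Cable, KW, Cable); (53, Valve, KW, Cable); (57, Chip, AX, Lens); (57, Lens, AX, Lens); (57, Lens, AX, Lens)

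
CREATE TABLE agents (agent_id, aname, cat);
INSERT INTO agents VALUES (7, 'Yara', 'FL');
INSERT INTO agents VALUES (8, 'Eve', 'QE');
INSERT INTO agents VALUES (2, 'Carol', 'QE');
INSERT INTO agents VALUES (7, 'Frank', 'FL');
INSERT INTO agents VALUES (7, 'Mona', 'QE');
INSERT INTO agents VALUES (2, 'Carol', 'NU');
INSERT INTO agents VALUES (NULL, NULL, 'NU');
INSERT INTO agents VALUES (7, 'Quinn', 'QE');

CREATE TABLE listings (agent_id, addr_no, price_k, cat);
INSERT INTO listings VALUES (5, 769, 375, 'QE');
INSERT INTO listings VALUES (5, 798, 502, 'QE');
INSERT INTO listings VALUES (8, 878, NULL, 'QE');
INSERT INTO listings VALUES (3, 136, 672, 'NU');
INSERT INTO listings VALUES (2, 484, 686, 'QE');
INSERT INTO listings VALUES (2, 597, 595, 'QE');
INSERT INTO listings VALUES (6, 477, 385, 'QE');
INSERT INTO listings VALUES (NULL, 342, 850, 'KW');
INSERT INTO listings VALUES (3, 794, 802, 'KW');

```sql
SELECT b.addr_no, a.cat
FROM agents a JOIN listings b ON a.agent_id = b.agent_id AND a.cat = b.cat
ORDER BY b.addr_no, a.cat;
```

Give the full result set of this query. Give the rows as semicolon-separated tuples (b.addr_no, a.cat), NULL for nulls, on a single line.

INNER JOIN keeps only pairs where the ON condition holds.
Matching on a.agent_id = b.agent_id AND a.cat = b.cat. A NULL in a compared column never satisfies the condition.
- a row (agent_id=7, cat=FL): no match → dropped.
- a row (agent_id=8, cat=QE): matches 1 b row(s) → 1 output row(s).
- a row (agent_id=2, cat=QE): matches 2 b row(s) → 2 output row(s).
- a row (agent_id=7, cat=FL): no match → dropped.
- a row (agent_id=7, cat=QE): no match → dropped.
- a row (agent_id=2, cat=NU): no match → dropped.
- a row (agent_id=NULL, cat=NU): no match → dropped.
- a row (agent_id=7, cat=QE): no match → dropped.
After projecting and ordering:
b.addr_no | a.cat
484 | QE
597 | QE
878 | QE

(484, QE); (597, QE); (878, QE)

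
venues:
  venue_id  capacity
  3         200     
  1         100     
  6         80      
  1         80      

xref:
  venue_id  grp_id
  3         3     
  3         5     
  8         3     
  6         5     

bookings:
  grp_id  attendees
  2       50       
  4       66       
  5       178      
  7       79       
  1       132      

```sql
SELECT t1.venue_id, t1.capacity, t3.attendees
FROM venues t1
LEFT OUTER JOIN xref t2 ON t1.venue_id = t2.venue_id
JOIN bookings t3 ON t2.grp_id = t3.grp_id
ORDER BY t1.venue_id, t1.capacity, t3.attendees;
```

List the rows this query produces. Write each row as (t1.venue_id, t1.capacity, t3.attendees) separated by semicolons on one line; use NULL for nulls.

(3, 200, 178); (6, 80, 178)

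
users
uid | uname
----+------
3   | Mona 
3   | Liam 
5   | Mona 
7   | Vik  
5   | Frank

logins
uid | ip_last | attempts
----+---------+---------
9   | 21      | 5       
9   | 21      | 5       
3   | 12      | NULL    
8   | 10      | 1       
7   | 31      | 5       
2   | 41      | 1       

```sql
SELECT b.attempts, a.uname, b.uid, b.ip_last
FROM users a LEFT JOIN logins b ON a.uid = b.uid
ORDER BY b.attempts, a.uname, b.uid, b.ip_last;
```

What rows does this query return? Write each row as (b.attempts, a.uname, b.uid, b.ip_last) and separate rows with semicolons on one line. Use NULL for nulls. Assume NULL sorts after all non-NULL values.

LEFT JOIN keeps every row from `users`; unmatched rows get NULL for `logins`'s columns.
Matching on a.uid = b.uid.
- a (uid=3) pairs with 1 row(s) of b.
- a (uid=3) pairs with 1 row(s) of b.
- a (uid=5) has no partner → padded with NULL.
- a (uid=7) pairs with 1 row(s) of b.
- a (uid=5) has no partner → padded with NULL.
After projecting and ordering:
b.attempts | a.uname | b.uid | b.ip_last
5 | Vik | 7 | 31
NULL | Frank | NULL | NULL
NULL | Liam | 3 | 12
NULL | Mona | 3 | 12
NULL | Mona | NULL | NULL

(5, Vik, 7, 31); (NULL, Frank, NULL, NULL); (NULL, Liam, 3, 12); (NULL, Mona, 3, 12); (NULL, Mona, NULL, NULL)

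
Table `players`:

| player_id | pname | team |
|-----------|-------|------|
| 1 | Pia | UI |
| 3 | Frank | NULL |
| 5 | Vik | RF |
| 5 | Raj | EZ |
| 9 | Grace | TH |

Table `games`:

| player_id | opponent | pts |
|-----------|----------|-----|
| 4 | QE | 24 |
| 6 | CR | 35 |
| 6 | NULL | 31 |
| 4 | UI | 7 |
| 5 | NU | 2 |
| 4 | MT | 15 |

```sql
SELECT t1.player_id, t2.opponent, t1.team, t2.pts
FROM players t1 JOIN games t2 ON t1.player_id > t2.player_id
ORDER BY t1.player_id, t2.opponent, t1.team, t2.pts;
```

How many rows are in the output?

12

INNER JOIN keeps only pairs where the ON condition holds.
Matching on t1.player_id > t2.player_id.
Matched pairs: 12.
Total: 12 rows.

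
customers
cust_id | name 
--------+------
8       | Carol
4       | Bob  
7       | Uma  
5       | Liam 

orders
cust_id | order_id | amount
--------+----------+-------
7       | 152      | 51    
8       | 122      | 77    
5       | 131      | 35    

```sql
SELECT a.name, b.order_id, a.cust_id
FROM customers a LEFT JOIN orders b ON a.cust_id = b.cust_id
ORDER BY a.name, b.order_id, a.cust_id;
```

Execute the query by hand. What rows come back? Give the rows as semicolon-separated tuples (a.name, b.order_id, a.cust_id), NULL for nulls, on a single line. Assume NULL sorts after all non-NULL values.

(Bob, NULL, 4); (Carol, 122, 8); (Liam, 131, 5); (Uma, 152, 7)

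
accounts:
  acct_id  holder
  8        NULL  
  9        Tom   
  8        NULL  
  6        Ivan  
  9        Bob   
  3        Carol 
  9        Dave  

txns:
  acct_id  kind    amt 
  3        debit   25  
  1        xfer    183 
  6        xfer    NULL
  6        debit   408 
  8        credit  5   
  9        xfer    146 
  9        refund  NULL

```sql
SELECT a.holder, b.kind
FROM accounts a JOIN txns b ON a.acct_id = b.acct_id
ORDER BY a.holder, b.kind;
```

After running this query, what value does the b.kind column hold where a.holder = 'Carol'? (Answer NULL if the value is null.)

INNER JOIN keeps only pairs where the ON condition holds.
Matching on a.acct_id = b.acct_id.
Matched pairs: 11.

debit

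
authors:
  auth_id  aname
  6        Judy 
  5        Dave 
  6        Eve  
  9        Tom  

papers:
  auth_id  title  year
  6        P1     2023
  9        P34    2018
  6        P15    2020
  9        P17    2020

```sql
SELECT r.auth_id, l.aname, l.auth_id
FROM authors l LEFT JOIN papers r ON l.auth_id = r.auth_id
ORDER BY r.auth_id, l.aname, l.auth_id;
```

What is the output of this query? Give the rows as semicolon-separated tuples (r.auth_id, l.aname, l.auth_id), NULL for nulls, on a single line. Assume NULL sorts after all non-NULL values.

LEFT JOIN keeps every row from `authors`; unmatched rows get NULL for `papers`'s columns.
Matching on l.auth_id = r.auth_id.
- auth_id=6: 2 matching r row(s), so 2 row(s) emitted.
- auth_id=5: no r row matches, row kept with r columns NULL.
- auth_id=6: 2 matching r row(s), so 2 row(s) emitted.
- auth_id=9: 2 matching r row(s), so 2 row(s) emitted.
After projecting and ordering:
r.auth_id | l.aname | l.auth_id
6 | Eve | 6
6 | Eve | 6
6 | Judy | 6
6 | Judy | 6
9 | Tom | 9
9 | Tom | 9
NULL | Dave | 5

(6, Eve, 6); (6, Eve, 6); (6, Judy, 6); (6, Judy, 6); (9, Tom, 9); (9, Tom, 9); (NULL, Dave, 5)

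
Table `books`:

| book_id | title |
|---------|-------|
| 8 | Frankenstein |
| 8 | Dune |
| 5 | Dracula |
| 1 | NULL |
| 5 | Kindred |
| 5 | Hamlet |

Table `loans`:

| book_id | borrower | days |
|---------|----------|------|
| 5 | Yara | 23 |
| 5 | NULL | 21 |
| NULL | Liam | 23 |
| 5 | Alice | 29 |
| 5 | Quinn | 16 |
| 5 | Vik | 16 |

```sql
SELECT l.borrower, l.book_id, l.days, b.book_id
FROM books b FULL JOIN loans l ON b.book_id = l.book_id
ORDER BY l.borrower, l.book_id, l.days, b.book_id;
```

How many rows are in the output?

19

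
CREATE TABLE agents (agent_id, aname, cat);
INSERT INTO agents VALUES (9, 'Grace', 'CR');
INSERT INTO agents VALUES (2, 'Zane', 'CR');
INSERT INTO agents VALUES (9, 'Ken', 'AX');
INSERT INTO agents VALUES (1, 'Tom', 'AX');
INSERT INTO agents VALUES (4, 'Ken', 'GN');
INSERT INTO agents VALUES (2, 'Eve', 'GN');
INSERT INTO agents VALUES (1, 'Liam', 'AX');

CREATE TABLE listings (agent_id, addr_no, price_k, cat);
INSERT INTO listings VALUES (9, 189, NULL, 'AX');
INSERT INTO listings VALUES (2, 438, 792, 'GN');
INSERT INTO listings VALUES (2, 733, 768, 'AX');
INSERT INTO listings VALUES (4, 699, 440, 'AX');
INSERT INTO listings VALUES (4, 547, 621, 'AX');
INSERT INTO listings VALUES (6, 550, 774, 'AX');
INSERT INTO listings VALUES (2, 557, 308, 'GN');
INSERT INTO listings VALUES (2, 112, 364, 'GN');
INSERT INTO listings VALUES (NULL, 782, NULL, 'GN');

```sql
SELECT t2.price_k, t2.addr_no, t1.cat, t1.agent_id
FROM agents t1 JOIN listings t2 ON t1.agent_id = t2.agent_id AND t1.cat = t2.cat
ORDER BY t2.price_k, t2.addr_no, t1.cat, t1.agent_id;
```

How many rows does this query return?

INNER JOIN keeps only pairs where the ON condition holds.
Matching on t1.agent_id = t2.agent_id AND t1.cat = t2.cat. A NULL in a compared column never satisfies the condition.
- t1 row (agent_id=9, cat=CR): no match → dropped.
- t1 row (agent_id=2, cat=CR): no match → dropped.
- t1 row (agent_id=9, cat=AX): matches 1 t2 row(s) → 1 output row(s).
- t1 row (agent_id=1, cat=AX): no match → dropped.
- t1 row (agent_id=4, cat=GN): no match → dropped.
- t1 row (agent_id=2, cat=GN): matches 3 t2 row(s) → 3 output row(s).
- t1 row (agent_id=1, cat=AX): no match → dropped.
Total: 4 rows.

4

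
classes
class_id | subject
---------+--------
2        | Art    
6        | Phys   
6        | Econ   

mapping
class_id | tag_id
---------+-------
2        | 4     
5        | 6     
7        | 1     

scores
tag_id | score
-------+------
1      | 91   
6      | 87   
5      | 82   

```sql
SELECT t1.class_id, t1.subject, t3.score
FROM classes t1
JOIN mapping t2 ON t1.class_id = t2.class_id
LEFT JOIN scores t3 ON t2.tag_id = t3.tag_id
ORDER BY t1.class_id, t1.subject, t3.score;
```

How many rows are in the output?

1

Step 1 — t1 INNER JOIN t2 on class_id → 1 row(s).
Then LEFT JOIN `scores t3` on tag_id: each of those 1 rows is kept; rows whose t2.tag_id has no match in t3 get NULL for t3's columns.
Result: 1 row(s).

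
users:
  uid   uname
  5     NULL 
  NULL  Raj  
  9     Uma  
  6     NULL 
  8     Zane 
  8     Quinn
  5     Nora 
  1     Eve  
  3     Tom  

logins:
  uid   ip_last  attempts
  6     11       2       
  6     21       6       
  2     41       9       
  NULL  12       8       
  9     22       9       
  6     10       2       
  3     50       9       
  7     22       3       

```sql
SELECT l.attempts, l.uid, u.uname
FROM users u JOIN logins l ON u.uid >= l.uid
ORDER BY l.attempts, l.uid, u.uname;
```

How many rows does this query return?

30

INNER JOIN keeps only pairs where the ON condition holds.
Matching on u.uid >= l.uid. A NULL in a compared column never satisfies the condition.
- u row (uid=5): matches 2 l row(s) → 2 output row(s).
- u row (uid=NULL): no match → dropped.
- u row (uid=9): matches 7 l row(s) → 7 output row(s).
- u row (uid=6): matches 5 l row(s) → 5 output row(s).
- u row (uid=8): matches 6 l row(s) → 6 output row(s).
- u row (uid=8): matches 6 l row(s) → 6 output row(s).
- u row (uid=5): matches 2 l row(s) → 2 output row(s).
- u row (uid=1): no match → dropped.
- u row (uid=3): matches 2 l row(s) → 2 output row(s).
Total: 30 rows.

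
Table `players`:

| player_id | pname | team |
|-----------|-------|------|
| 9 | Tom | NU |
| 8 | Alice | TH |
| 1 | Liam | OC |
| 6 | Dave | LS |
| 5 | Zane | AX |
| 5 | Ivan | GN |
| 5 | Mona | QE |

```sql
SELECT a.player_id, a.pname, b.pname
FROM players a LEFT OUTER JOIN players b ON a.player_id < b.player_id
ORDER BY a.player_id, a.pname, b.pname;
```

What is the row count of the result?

19

LEFT JOIN keeps every row from `players a`; unmatched rows get NULL for `players b`'s columns.
Matching on a.player_id < b.player_id.
Matched pairs: 18; unmatched a rows kept: 1.
Total: 18 matched + 1 padded = 19 rows.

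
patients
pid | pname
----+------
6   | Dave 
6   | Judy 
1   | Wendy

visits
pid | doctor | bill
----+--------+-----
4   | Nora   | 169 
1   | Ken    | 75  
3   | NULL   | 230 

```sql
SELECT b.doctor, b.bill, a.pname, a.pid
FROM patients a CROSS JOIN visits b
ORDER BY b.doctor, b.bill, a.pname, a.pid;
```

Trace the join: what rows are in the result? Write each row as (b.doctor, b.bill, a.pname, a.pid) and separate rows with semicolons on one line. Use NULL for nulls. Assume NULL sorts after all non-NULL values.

(Ken, 75, Dave, 6); (Ken, 75, Judy, 6); (Ken, 75, Wendy, 1); (Nora, 169, Dave, 6); (Nora, 169, Judy, 6); (Nora, 169, Wendy, 1); (NULL, 230, Dave, 6); (NULL, 230, Judy, 6); (NULL, 230, Wendy, 1)

CROSS JOIN pairs every row of `patients` with every row of `visits`: 3 × 3 = 9 rows.
After projecting and ordering:
b.doctor | b.bill | a.pname | a.pid
Ken | 75 | Dave | 6
Ken | 75 | Judy | 6
Ken | 75 | Wendy | 1
Nora | 169 | Dave | 6
Nora | 169 | Judy | 6
Nora | 169 | Wendy | 1
NULL | 230 | Dave | 6
NULL | 230 | Judy | 6
NULL | 230 | Wendy | 1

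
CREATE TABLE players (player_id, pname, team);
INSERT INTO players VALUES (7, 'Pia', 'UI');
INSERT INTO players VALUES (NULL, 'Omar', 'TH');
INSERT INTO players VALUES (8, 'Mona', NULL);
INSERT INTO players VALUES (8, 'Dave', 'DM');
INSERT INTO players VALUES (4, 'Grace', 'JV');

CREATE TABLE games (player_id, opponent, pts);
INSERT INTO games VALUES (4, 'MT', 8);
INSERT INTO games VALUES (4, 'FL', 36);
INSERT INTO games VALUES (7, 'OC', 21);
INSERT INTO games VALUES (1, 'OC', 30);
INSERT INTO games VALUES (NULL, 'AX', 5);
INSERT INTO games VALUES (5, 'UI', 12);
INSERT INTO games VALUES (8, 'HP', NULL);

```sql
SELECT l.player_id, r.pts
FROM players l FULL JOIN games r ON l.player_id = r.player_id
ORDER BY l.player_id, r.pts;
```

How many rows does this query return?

9

FULL OUTER JOIN keeps every row from both sides; unmatched rows get NULL for the other side's columns.
Matching on l.player_id = r.player_id. A NULL in a compared column never satisfies the condition.
- l row (player_id=7): matches 1 r row(s) → 1 output row(s).
- l row (player_id=NULL): no match → kept, r columns NULL.
- l row (player_id=8): matches 1 r row(s) → 1 output row(s).
- l row (player_id=8): matches 1 r row(s) → 1 output row(s).
- l row (player_id=4): matches 2 r row(s) → 2 output row(s).
- plus 3 unmatched r row(s), each kept with NULL l columns.
Total: 5 matched + 4 padded = 9 rows.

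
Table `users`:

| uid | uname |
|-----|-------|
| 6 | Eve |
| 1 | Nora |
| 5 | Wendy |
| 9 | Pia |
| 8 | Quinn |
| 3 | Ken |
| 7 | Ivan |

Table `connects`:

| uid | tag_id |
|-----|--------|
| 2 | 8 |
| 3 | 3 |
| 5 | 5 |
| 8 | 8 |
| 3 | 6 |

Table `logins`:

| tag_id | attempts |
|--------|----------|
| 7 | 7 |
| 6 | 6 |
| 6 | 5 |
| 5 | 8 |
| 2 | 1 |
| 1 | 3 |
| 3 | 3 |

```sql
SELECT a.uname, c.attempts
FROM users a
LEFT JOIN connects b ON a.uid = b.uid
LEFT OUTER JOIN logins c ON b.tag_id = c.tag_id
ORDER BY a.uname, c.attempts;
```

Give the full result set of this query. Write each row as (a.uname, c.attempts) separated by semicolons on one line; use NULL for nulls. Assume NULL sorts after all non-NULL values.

Evaluate left to right. First `users a LEFT JOIN connects b` on uid: 8 row(s).
Then LEFT JOIN `logins c` on tag_id: each of those 8 rows is kept; rows whose b.tag_id has no match in c get NULL for c's columns.

(Eve, NULL); (Ivan, NULL); (Ken, 3); (Ken, 5); (Ken, 6); (Nora, NULL); (Pia, NULL); (Quinn, NULL); (Wendy, 8)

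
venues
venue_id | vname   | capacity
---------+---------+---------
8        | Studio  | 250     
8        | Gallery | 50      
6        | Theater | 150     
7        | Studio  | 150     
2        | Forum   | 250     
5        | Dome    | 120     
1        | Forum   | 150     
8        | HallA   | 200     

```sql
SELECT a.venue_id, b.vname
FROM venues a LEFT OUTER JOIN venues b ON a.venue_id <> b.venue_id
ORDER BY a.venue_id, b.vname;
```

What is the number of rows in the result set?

50

LEFT JOIN keeps every row from `venues a`; unmatched rows get NULL for `venues b`'s columns.
Matching on a.venue_id <> b.venue_id.
- a (venue_id=8) pairs with 5 row(s) of b.
- a (venue_id=8) pairs with 5 row(s) of b.
- a (venue_id=6) pairs with 7 row(s) of b.
- a (venue_id=7) pairs with 7 row(s) of b.
- a (venue_id=2) pairs with 7 row(s) of b.
- a (venue_id=5) pairs with 7 row(s) of b.
- a (venue_id=1) pairs with 7 row(s) of b.
- a (venue_id=8) pairs with 5 row(s) of b.
Total: 50 rows.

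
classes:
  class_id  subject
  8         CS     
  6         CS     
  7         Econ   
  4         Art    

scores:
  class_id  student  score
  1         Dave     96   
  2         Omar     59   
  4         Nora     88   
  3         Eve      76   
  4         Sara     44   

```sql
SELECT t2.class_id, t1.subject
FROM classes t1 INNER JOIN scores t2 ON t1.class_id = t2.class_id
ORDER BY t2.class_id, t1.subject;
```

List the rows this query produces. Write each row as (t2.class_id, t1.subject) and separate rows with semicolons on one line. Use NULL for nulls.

INNER JOIN keeps only pairs where the ON condition holds.
Matching on t1.class_id = t2.class_id.
- t1[0] class_id=8 → no match; dropped.
- t1[1] class_id=6 → no match; dropped.
- t1[2] class_id=7 → no match; dropped.
- t1[3] class_id=4 → 2 match(es) in t2 → 2 row(s).
After projecting and ordering:
t2.class_id | t1.subject
4 | Art
4 | Art

(4, Art); (4, Art)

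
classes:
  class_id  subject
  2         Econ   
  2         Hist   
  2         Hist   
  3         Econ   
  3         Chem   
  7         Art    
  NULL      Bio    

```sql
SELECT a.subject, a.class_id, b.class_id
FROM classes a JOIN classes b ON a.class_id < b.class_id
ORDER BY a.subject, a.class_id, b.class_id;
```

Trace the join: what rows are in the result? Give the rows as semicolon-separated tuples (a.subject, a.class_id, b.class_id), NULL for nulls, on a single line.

(Chem, 3, 7); (Econ, 2, 3); (Econ, 2, 3); (Econ, 2, 7); (Econ, 3, 7); (Hist, 2, 3); (Hist, 2, 3); (Hist, 2, 3); (Hist, 2, 3); (Hist, 2, 7); (Hist, 2, 7)

INNER JOIN keeps only pairs where the ON condition holds.
Matching on a.class_id < b.class_id. A NULL in a compared column never satisfies the condition.
Matched pairs: 11.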